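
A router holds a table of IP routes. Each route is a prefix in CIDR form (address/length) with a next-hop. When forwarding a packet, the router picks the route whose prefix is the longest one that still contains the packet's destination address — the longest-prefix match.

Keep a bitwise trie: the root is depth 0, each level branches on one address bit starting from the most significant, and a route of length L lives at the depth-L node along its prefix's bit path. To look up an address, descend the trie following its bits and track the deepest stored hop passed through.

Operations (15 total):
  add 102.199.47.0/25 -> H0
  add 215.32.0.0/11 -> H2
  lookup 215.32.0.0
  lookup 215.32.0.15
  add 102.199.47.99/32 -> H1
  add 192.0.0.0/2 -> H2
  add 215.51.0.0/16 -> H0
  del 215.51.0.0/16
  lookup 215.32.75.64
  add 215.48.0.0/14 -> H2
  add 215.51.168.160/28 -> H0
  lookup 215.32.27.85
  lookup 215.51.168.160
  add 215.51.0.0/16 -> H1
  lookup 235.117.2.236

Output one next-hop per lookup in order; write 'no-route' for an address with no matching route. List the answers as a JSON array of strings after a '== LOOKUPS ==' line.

Apply in order:
  + 102.199.47.0/25 (H0) depth=25
  + 215.32.0.0/11 (H2) depth=11
  lookup 215.32.0.0: bits 11010111001 walk d0:-→d1:-→d2:-→d3:-→d4:-→d5:-→d6:-→d7:-→d8:-→d9:-→d10:-→d11:H2 -> H2
  lookup 215.32.0.15: bits 11010111001 walk d0:-→d1:-→d2:-→d3:-→d4:-→d5:-→d6:-→d7:-→d8:-→d9:-→d10:-→d11:H2 -> H2
  + 102.199.47.99/32 (H1) depth=32
  + 192.0.0.0/2 (H2) depth=2
  + 215.51.0.0/16 (H0) depth=16
  - 215.51.0.0/16 clear@16
  lookup 215.32.75.64: bits 11010111001 walk d0:-→d1:-→d2:H2→d3:-→d4:-→d5:-→d6:-→d7:-→d8:-→d9:-→d10:-→d11:H2 -> H2
  + 215.48.0.0/14 (H2) depth=14
  + 215.51.168.160/28 (H0) depth=28
  lookup 215.32.27.85: bits 11010111001 walk d0:-→d1:-→d2:H2→d3:-→d4:-→d5:-→d6:-→d7:-→d8:-→d9:-→d10:-→d11:H2 -> H2
  lookup 215.51.168.160: bits 1101011100110011101010001010 walk d0:-→d1:-→d2:H2→d3:-→d4:-→d5:-→d6:-→d7:-→d8:-→d9:-→d10:-→d11:H2→d12:-→d13:-→d14:H2→d15:-→d16:-→d17:-→d18:-→d19:-→d20:-→d21:-→d22:-→d23:-→d24:-→d25:-→d26:-→d27:-→d28:H0 -> H0
  + 215.51.0.0/16 (H1) depth=16
  lookup 235.117.2.236: bits 11 walk d0:-→d1:-→d2:H2 -> H2

== LOOKUPS ==
["H2","H2","H2","H2","H0","H2"]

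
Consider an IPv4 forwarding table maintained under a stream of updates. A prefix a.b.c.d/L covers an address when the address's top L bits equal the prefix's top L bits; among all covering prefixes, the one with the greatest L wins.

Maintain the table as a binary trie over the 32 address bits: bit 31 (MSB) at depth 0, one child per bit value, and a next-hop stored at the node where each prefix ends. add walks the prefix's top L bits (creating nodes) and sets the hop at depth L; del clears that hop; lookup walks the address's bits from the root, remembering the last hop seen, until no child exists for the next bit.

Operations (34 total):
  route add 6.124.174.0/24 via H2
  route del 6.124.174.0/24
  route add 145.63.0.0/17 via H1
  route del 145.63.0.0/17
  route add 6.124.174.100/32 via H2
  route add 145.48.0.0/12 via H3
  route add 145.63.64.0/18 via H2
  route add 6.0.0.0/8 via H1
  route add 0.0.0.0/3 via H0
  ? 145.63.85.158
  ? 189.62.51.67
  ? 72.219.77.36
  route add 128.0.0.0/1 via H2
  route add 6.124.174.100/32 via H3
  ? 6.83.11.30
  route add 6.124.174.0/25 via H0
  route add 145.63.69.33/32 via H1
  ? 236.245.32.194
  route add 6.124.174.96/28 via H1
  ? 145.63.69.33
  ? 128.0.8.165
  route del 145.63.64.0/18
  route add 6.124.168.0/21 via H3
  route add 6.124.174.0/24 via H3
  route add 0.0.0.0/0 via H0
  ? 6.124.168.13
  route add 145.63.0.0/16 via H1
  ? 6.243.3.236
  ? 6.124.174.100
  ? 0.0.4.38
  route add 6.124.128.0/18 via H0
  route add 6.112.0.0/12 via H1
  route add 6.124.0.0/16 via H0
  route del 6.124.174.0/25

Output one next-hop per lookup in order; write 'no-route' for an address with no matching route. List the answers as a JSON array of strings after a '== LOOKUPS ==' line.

Apply in order:
  + 6.124.174.0/24 (H2) depth=24
  del 6.124.174.0/24 (clear depth 24)
  + 145.63.0.0/17 (H1) depth=17
  del 145.63.0.0/17 (clear depth 17)
  + 6.124.174.100/32 (H2) depth=32
  + 145.48.0.0/12 (H3) depth=12
  + 145.63.64.0/18 (H2) depth=18
  + 6.0.0.0/8 (H1) depth=8
  + 0.0.0.0/3 (H0) depth=3
  lookup 145.63.85.158: bits 100100010011111101 walk d0:-→d1:-→d2:-→d3:-→d4:-→d5:-→d6:-→d7:-→d8:-→d9:-→d10:-→d11:-→d12:H3→d13:-→d14:-→d15:-→d16:-→d17:-→d18:H2 -> H2
  lookup 189.62.51.67: bits 10 walk d0:-→d1:-→d2:- -> no-route
  lookup 72.219.77.36: bits 0 walk d0:-→d1:- -> no-route
  + 128.0.0.0/1 (H2) depth=1
  + 6.124.174.100/32 (H3) depth=32
  lookup 6.83.11.30: bits 0000011001 walk d0:-→d1:-→d2:-→d3:H0→d4:-→d5:-→d6:-→d7:-→d8:H1→d9:-→d10:- -> H1
  + 6.124.174.0/25 (H0) depth=25
  + 145.63.69.33/32 (H1) depth=32
  lookup 236.245.32.194: bits 1 walk d0:-→d1:H2 -> H2
  + 6.124.174.96/28 (H1) depth=28
  lookup 145.63.69.33: bits 10010001001111110100010100100001 walk d0:-→d1:H2→d2:-→d3:-→d4:-→d5:-→d6:-→d7:-→d8:-→d9:-→d10:-→d11:-→d12:H3→d13:-→d14:-→d15:-→d16:-→d17:-→d18:H2→d19:-→d20:-→d21:-→d22:-→d23:-→d24:-→d25:-→d26:-→d27:-→d28:-→d29:-→d30:-→d31:-→d32:H1 -> H1
  lookup 128.0.8.165: bits 100 walk d0:-→d1:H2→d2:-→d3:- -> H2
  del 145.63.64.0/18 (clear depth 18)
  + 6.124.168.0/21 (H3) depth=21
  + 6.124.174.0/24 (H3) depth=24
  + 0.0.0.0/0 (H0) depth=0
  lookup 6.124.168.13: bits 000001100111110010101 walk d0:H0→d1:-→d2:-→d3:H0→d4:-→d5:-→d6:-→d7:-→d8:H1→d9:-→d10:-→d11:-→d12:-→d13:-→d14:-→d15:-→d16:-→d17:-→d18:-→d19:-→d20:-→d21:H3 -> H3
  + 145.63.0.0/16 (H1) depth=16
  lookup 6.243.3.236: bits 00000110 walk d0:H0→d1:-→d2:-→d3:H0→d4:-→d5:-→d6:-→d7:-→d8:H1 -> H1
  lookup 6.124.174.100: bits 00000110011111001010111001100100 walk d0:H0→d1:-→d2:-→d3:H0→d4:-→d5:-→d6:-→d7:-→d8:H1→d9:-→d10:-→d11:-→d12:-→d13:-→d14:-→d15:-→d16:-→d17:-→d18:-→d19:-→d20:-→d21:H3→d22:-→d23:-→d24:H3→d25:H0→d26:-→d27:-→d28:H1→d29:-→d30:-→d31:-→d32:H3 -> H3
  lookup 0.0.4.38: bits 00000 walk d0:H0→d1:-→d2:-→d3:H0→d4:-→d5:- -> H0
  + 6.124.128.0/18 (H0) depth=18
  + 6.112.0.0/12 (H1) depth=12
  + 6.124.0.0/16 (H0) depth=16
  del 6.124.174.0/25 (clear depth 25)

== LOOKUPS ==
["H2","no-route","no-route","H1","H2","H1","H2","H3","H1","H3","H0"]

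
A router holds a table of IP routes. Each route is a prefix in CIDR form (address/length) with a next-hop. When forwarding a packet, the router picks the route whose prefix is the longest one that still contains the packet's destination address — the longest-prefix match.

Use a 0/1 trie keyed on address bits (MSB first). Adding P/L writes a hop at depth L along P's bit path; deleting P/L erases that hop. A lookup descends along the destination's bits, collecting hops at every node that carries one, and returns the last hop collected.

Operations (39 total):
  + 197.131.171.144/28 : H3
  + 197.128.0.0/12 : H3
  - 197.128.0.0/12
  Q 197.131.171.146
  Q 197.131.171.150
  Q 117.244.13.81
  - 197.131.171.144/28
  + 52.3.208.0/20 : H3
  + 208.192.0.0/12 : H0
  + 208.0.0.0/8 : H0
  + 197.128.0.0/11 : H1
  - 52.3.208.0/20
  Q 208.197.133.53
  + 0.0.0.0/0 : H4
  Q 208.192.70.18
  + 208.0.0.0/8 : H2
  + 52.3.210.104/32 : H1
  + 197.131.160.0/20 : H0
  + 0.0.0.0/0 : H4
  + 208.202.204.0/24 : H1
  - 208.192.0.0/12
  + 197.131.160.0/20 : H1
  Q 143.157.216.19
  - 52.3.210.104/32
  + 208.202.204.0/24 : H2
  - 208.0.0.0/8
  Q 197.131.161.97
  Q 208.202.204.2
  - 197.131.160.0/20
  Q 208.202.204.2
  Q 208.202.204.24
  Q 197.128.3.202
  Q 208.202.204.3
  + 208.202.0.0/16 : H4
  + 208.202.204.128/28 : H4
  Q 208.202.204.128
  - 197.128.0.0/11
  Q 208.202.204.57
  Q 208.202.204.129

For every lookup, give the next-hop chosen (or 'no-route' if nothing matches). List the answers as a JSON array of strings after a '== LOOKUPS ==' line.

Process each operation:
  + 197.131.171.144/28 (H3) depth=28
  + 197.128.0.0/12 (H3) depth=12
  - 197.128.0.0/12 clear@12
  Q 197.131.171.146: descend 1100010110000011101010111001 ; hops seen [H3] ; pick H3
  Q 197.131.171.150: descend 1100010110000011101010111001 ; hops seen [H3] ; pick H3
  Q 117.244.13.81: descend ε ; hops seen [∅] ; pick no-route
  - 197.131.171.144/28 clear@28
  + 52.3.208.0/20 (H3) depth=20
  + 208.192.0.0/12 (H0) depth=12
  + 208.0.0.0/8 (H0) depth=8
  + 197.128.0.0/11 (H1) depth=11
  - 52.3.208.0/20 clear@20
  Q 208.197.133.53: descend 110100001100 ; hops seen [H0,H0] ; pick H0
  + 0.0.0.0/0 (H4) depth=0
  Q 208.192.70.18: descend 110100001100 ; hops seen [H4,H0,H0] ; pick H0
  + 208.0.0.0/8 (H2) depth=8
  + 52.3.210.104/32 (H1) depth=32
  + 197.131.160.0/20 (H0) depth=20
  + 0.0.0.0/0 (H4) depth=0
  + 208.202.204.0/24 (H1) depth=24
  - 208.192.0.0/12 clear@12
  + 197.131.160.0/20 (H1) depth=20
  Q 143.157.216.19: descend 1 ; hops seen [H4] ; pick H4
  - 52.3.210.104/32 clear@32
  + 208.202.204.0/24 (H2) depth=24
  - 208.0.0.0/8 clear@8
  Q 197.131.161.97: descend 11000101100000111010 ; hops seen [H4,H1,H1] ; pick H1
  Q 208.202.204.2: descend 110100001100101011001100 ; hops seen [H4,H2] ; pick H2
  - 197.131.160.0/20 clear@20
  Q 208.202.204.2: descend 110100001100101011001100 ; hops seen [H4,H2] ; pick H2
  Q 208.202.204.24: descend 110100001100101011001100 ; hops seen [H4,H2] ; pick H2
  Q 197.128.3.202: descend 11000101100000 ; hops seen [H4,H1] ; pick H1
  Q 208.202.204.3: descend 110100001100101011001100 ; hops seen [H4,H2] ; pick H2
  + 208.202.0.0/16 (H4) depth=16
  + 208.202.204.128/28 (H4) depth=28
  Q 208.202.204.128: descend 1101000011001010110011001000 ; hops seen [H4,H4,H2,H4] ; pick H4
  - 197.128.0.0/11 clear@11
  Q 208.202.204.57: descend 110100001100101011001100 ; hops seen [H4,H4,H2] ; pick H2
  Q 208.202.204.129: descend 1101000011001010110011001000 ; hops seen [H4,H4,H2,H4] ; pick H4

== LOOKUPS ==
["H3","H3","no-route","H0","H0","H4","H1","H2","H2","H2","H1","H2","H4","H2","H4"]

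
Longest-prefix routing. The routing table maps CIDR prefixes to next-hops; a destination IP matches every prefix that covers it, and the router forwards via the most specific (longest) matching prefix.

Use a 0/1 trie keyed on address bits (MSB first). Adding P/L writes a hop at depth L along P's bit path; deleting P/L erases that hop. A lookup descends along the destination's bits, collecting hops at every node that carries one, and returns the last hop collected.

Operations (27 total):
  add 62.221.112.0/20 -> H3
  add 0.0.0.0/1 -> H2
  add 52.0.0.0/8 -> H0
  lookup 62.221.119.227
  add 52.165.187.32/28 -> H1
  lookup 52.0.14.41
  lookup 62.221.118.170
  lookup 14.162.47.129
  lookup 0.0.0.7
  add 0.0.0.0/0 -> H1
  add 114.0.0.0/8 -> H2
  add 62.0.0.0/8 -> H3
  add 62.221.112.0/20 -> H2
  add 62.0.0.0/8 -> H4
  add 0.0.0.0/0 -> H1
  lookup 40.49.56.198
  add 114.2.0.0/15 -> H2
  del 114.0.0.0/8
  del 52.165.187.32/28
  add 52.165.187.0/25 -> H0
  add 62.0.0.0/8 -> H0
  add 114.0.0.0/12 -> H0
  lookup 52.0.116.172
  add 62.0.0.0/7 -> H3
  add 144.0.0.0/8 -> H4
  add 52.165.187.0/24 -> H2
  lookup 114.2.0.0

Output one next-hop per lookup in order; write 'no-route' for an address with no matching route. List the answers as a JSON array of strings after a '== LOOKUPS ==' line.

Apply in order:
  add 62.221.112.0/20 -> H3 at depth 20
  add 0.0.0.0/1 -> H2 at depth 1
  add 52.0.0.0/8 -> H0 at depth 8
  lookup 62.221.119.227: bits 00111110110111010111 walk d0:-→d1:H2→d2:-→d3:-→d4:-→d5:-→d6:-→d7:-→d8:-→d9:-→d10:-→d11:-→d12:-→d13:-→d14:-→d15:-→d16:-→d17:-→d18:-→d19:-→d20:H3 -> H3
  add 52.165.187.32/28 -> H1 at depth 28
  lookup 52.0.14.41: bits 00110100 walk d0:-→d1:H2→d2:-→d3:-→d4:-→d5:-→d6:-→d7:-→d8:H0 -> H0
  lookup 62.221.118.170: bits 00111110110111010111 walk d0:-→d1:H2→d2:-→d3:-→d4:-→d5:-→d6:-→d7:-→d8:-→d9:-→d10:-→d11:-→d12:-→d13:-→d14:-→d15:-→d16:-→d17:-→d18:-→d19:-→d20:H3 -> H3
  lookup 14.162.47.129: bits 00 walk d0:-→d1:H2→d2:- -> H2
  lookup 0.0.0.7: bits 00 walk d0:-→d1:H2→d2:- -> H2
  add 0.0.0.0/0 -> H1 at depth 0
  add 114.0.0.0/8 -> H2 at depth 8
  add 62.0.0.0/8 -> H3 at depth 8
  add 62.221.112.0/20 -> H2 at depth 20
  add 62.0.0.0/8 -> H4 at depth 8
  add 0.0.0.0/0 -> H1 at depth 0
  lookup 40.49.56.198: bits 001 walk d0:H1→d1:H2→d2:-→d3:- -> H2
  add 114.2.0.0/15 -> H2 at depth 15
  del 114.0.0.0/8 (clear depth 8)
  del 52.165.187.32/28 (clear depth 28)
  add 52.165.187.0/25 -> H0 at depth 25
  add 62.0.0.0/8 -> H0 at depth 8
  add 114.0.0.0/12 -> H0 at depth 12
  lookup 52.0.116.172: bits 00110100 walk d0:H1→d1:H2→d2:-→d3:-→d4:-→d5:-→d6:-→d7:-→d8:H0 -> H0
  add 62.0.0.0/7 -> H3 at depth 7
  add 144.0.0.0/8 -> H4 at depth 8
  add 52.165.187.0/24 -> H2 at depth 24
  lookup 114.2.0.0: bits 011100100000001 walk d0:H1→d1:H2→d2:-→d3:-→d4:-→d5:-→d6:-→d7:-→d8:-→d9:-→d10:-→d11:-→d12:H0→d13:-→d14:-→d15:H2 -> H2

== LOOKUPS ==
["H3","H0","H3","H2","H2","H2","H0","H2"]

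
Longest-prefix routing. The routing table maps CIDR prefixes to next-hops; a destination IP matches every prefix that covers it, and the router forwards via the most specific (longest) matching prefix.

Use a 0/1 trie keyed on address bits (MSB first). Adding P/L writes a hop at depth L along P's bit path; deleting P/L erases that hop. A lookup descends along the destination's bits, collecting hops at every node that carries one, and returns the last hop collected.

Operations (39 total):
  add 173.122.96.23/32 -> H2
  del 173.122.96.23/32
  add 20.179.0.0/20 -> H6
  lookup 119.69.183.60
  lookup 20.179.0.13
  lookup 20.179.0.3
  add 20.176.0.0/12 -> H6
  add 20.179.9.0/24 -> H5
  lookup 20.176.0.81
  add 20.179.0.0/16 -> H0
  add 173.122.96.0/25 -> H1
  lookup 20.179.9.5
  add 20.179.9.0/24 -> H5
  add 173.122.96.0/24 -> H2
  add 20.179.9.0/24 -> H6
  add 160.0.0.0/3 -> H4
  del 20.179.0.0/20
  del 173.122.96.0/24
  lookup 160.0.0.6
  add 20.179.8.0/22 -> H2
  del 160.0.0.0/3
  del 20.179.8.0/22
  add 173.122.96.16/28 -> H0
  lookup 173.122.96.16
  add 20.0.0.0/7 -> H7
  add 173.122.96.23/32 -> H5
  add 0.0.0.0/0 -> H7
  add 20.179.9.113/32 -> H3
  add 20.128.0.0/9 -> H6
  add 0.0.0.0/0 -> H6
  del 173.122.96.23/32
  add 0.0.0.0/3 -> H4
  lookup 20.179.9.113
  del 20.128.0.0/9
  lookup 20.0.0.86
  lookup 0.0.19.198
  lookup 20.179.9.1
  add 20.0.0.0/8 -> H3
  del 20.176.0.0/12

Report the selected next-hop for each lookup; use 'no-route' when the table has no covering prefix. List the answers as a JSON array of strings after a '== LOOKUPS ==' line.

Trace:
  + 173.122.96.23/32 (H2) depth=32
  - 173.122.96.23/32 clear@32
  + 20.179.0.0/20 (H6) depth=20
  Q 119.69.183.60: descend 0 ; hops seen [∅] ; pick no-route
  Q 20.179.0.13: descend 00010100101100110000 ; hops seen [H6] ; pick H6
  Q 20.179.0.3: descend 00010100101100110000 ; hops seen [H6] ; pick H6
  + 20.176.0.0/12 (H6) depth=12
  + 20.179.9.0/24 (H5) depth=24
  Q 20.176.0.81: descend 00010100101100 ; hops seen [H6] ; pick H6
  + 20.179.0.0/16 (H0) depth=16
  + 173.122.96.0/25 (H1) depth=25
  Q 20.179.9.5: descend 000101001011001100001001 ; hops seen [H6,H0,H6,H5] ; pick H5
  + 20.179.9.0/24 (H5) depth=24
  + 173.122.96.0/24 (H2) depth=24
  + 20.179.9.0/24 (H6) depth=24
  + 160.0.0.0/3 (H4) depth=3
  - 20.179.0.0/20 clear@20
  - 173.122.96.0/24 clear@24
  Q 160.0.0.6: descend 1010 ; hops seen [H4] ; pick H4
  + 20.179.8.0/22 (H2) depth=22
  - 160.0.0.0/3 clear@3
  - 20.179.8.0/22 clear@22
  + 173.122.96.16/28 (H0) depth=28
  Q 173.122.96.16: descend 10101101011110100110000000010 ; hops seen [H1,H0] ; pick H0
  + 20.0.0.0/7 (H7) depth=7
  + 173.122.96.23/32 (H5) depth=32
  + 0.0.0.0/0 (H7) depth=0
  + 20.179.9.113/32 (H3) depth=32
  + 20.128.0.0/9 (H6) depth=9
  + 0.0.0.0/0 (H6) depth=0
  - 173.122.96.23/32 clear@32
  + 0.0.0.0/3 (H4) depth=3
  Q 20.179.9.113: descend 00010100101100110000100101110001 ; hops seen [H6,H4,H7,H6,H6,H0,H6,H3] ; pick H3
  - 20.128.0.0/9 clear@9
  Q 20.0.0.86: descend 00010100 ; hops seen [H6,H4,H7] ; pick H7
  Q 0.0.19.198: descend 000 ; hops seen [H6,H4] ; pick H4
  Q 20.179.9.1: descend 0001010010110011000010010 ; hops seen [H6,H4,H7,H6,H0,H6] ; pick H6
  + 20.0.0.0/8 (H3) depth=8
  - 20.176.0.0/12 clear@12

== LOOKUPS ==
["no-route","H6","H6","H6","H5","H4","H0","H3","H7","H4","H6"]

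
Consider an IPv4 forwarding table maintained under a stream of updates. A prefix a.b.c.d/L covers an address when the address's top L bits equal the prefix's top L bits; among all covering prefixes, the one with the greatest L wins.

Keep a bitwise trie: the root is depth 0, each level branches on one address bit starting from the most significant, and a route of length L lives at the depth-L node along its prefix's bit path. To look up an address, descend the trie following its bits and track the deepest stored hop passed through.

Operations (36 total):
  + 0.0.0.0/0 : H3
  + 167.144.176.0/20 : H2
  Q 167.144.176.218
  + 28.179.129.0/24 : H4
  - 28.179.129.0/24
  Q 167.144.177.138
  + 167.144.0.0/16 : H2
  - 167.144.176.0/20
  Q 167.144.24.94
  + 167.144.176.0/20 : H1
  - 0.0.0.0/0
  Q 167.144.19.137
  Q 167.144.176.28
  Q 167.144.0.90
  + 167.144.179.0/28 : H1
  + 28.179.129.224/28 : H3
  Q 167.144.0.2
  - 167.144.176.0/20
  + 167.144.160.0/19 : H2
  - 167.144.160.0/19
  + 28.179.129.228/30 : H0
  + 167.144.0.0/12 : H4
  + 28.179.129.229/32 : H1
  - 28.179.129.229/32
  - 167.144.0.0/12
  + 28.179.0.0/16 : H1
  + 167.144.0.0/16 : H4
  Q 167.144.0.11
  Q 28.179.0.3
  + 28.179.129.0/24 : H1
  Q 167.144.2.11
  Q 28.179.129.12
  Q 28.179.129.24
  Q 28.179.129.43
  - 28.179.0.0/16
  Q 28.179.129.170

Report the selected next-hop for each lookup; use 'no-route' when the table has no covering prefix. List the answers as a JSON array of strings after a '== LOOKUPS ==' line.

Process each operation:
  + 0.0.0.0/0 (H3) depth=0
  + 167.144.176.0/20 (H2) depth=20
  Q 167.144.176.218: descend 10100111100100001011 ; hops seen [H3,H2] ; pick H2
  + 28.179.129.0/24 (H4) depth=24
  del 28.179.129.0/24 (clear depth 24)
  Q 167.144.177.138: descend 10100111100100001011 ; hops seen [H3,H2] ; pick H2
  + 167.144.0.0/16 (H2) depth=16
  del 167.144.176.0/20 (clear depth 20)
  Q 167.144.24.94: descend 1010011110010000 ; hops seen [H3,H2] ; pick H2
  + 167.144.176.0/20 (H1) depth=20
  del 0.0.0.0/0 (clear depth 0)
  Q 167.144.19.137: descend 1010011110010000 ; hops seen [H2] ; pick H2
  Q 167.144.176.28: descend 10100111100100001011 ; hops seen [H2,H1] ; pick H1
  Q 167.144.0.90: descend 1010011110010000 ; hops seen [H2] ; pick H2
  + 167.144.179.0/28 (H1) depth=28
  + 28.179.129.224/28 (H3) depth=28
  Q 167.144.0.2: descend 1010011110010000 ; hops seen [H2] ; pick H2
  del 167.144.176.0/20 (clear depth 20)
  + 167.144.160.0/19 (H2) depth=19
  del 167.144.160.0/19 (clear depth 19)
  + 28.179.129.228/30 (H0) depth=30
  + 167.144.0.0/12 (H4) depth=12
  + 28.179.129.229/32 (H1) depth=32
  del 28.179.129.229/32 (clear depth 32)
  del 167.144.0.0/12 (clear depth 12)
  + 28.179.0.0/16 (H1) depth=16
  + 167.144.0.0/16 (H4) depth=16
  Q 167.144.0.11: descend 1010011110010000 ; hops seen [H4] ; pick H4
  Q 28.179.0.3: descend 0001110010110011 ; hops seen [H1] ; pick H1
  + 28.179.129.0/24 (H1) depth=24
  Q 167.144.2.11: descend 1010011110010000 ; hops seen [H4] ; pick H4
  Q 28.179.129.12: descend 000111001011001110000001 ; hops seen [H1,H1] ; pick H1
  Q 28.179.129.24: descend 000111001011001110000001 ; hops seen [H1,H1] ; pick H1
  Q 28.179.129.43: descend 000111001011001110000001 ; hops seen [H1,H1] ; pick H1
  del 28.179.0.0/16 (clear depth 16)
  Q 28.179.129.170: descend 0001110010110011100000011 ; hops seen [H1] ; pick H1

== LOOKUPS ==
["H2","H2","H2","H2","H1","H2","H2","H4","H1","H4","H1","H1","H1","H1"]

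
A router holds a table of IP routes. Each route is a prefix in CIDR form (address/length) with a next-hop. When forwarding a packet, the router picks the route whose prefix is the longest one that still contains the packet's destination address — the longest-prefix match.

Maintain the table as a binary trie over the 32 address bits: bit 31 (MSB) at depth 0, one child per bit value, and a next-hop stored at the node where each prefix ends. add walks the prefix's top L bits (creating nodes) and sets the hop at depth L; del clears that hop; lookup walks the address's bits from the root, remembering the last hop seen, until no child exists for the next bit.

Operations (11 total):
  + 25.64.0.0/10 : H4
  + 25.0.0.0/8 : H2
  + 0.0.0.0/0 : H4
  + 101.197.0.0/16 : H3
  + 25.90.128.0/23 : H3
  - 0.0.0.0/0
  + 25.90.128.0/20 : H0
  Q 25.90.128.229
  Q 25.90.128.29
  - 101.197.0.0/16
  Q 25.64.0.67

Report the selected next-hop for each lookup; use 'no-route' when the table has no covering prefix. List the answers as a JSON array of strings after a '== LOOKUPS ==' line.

Apply in order:
  add 25.64.0.0/10 -> H4 at depth 10
  add 25.0.0.0/8 -> H2 at depth 8
  add 0.0.0.0/0 -> H4 at depth 0
  add 101.197.0.0/16 -> H3 at depth 16
  add 25.90.128.0/23 -> H3 at depth 23
  - 0.0.0.0/0 clear@0
  add 25.90.128.0/20 -> H0 at depth 20
  Q 25.90.128.229: descend 00011001010110101000000 ; hops seen [H2,H4,H0,H3] ; pick H3
  Q 25.90.128.29: descend 00011001010110101000000 ; hops seen [H2,H4,H0,H3] ; pick H3
  - 101.197.0.0/16 clear@16
  Q 25.64.0.67: descend 00011001010 ; hops seen [H2,H4] ; pick H4

== LOOKUPS ==
["H3","H3","H4"]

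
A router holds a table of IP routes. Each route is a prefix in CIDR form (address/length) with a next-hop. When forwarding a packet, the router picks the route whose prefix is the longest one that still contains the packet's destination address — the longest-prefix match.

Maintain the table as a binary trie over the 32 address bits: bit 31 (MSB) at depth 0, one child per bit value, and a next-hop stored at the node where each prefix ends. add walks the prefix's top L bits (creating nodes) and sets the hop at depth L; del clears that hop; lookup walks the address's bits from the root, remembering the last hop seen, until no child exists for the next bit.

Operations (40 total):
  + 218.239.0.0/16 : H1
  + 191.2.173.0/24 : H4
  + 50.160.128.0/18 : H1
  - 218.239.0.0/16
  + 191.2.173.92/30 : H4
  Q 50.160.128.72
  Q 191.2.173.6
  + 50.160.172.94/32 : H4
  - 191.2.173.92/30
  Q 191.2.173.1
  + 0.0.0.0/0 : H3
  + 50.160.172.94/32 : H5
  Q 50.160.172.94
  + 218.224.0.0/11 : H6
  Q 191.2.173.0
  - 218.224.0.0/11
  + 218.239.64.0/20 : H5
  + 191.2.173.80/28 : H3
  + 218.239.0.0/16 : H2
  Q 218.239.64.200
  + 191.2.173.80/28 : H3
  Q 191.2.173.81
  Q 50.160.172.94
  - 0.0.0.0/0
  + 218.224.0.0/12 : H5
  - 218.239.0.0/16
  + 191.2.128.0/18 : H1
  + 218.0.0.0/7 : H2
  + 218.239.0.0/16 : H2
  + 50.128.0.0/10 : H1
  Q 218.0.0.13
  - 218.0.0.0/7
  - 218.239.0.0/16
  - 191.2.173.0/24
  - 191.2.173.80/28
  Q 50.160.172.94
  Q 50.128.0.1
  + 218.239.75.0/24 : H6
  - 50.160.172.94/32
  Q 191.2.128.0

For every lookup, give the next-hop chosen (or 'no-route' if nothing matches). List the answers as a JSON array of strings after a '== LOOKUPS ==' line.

Trace:
  add 218.239.0.0/16 -> H1 at depth 16
  add 191.2.173.0/24 -> H4 at depth 24
  add 50.160.128.0/18 -> H1 at depth 18
  - 218.239.0.0/16 clear@16
  add 191.2.173.92/30 -> H4 at depth 30
  lookup 50.160.128.72: bits 001100101010000010 walk d0:-→d1:-→d2:-→d3:-→d4:-→d5:-→d6:-→d7:-→d8:-→d9:-→d10:-→d11:-→d12:-→d13:-→d14:-→d15:-→d16:-→d17:-→d18:H1 -> H1
  lookup 191.2.173.6: bits 1011111100000010101011010 walk d0:-→d1:-→d2:-→d3:-→d4:-→d5:-→d6:-→d7:-→d8:-→d9:-→d10:-→d11:-→d12:-→d13:-→d14:-→d15:-→d16:-→d17:-→d18:-→d19:-→d20:-→d21:-→d22:-→d23:-→d24:H4→d25:- -> H4
  add 50.160.172.94/32 -> H4 at depth 32
  - 191.2.173.92/30 clear@30
  lookup 191.2.173.1: bits 1011111100000010101011010 walk d0:-→d1:-→d2:-→d3:-→d4:-→d5:-→d6:-→d7:-→d8:-→d9:-→d10:-→d11:-→d12:-→d13:-→d14:-→d15:-→d16:-→d17:-→d18:-→d19:-→d20:-→d21:-→d22:-→d23:-→d24:H4→d25:- -> H4
  add 0.0.0.0/0 -> H3 at depth 0
  add 50.160.172.94/32 -> H5 at depth 32
  lookup 50.160.172.94: bits 00110010101000001010110001011110 walk d0:H3→d1:-→d2:-→d3:-→d4:-→d5:-→d6:-→d7:-→d8:-→d9:-→d10:-→d11:-→d12:-→d13:-→d14:-→d15:-→d16:-→d17:-→d18:H1→d19:-→d20:-→d21:-→d22:-→d23:-→d24:-→d25:-→d26:-→d27:-→d28:-→d29:-→d30:-→d31:-→d32:H5 -> H5
  add 218.224.0.0/11 -> H6 at depth 11
  lookup 191.2.173.0: bits 1011111100000010101011010 walk d0:H3→d1:-→d2:-→d3:-→d4:-→d5:-→d6:-→d7:-→d8:-→d9:-→d10:-→d11:-→d12:-→d13:-→d14:-→d15:-→d16:-→d17:-→d18:-→d19:-→d20:-→d21:-→d22:-→d23:-→d24:H4→d25:- -> H4
  - 218.224.0.0/11 clear@11
  add 218.239.64.0/20 -> H5 at depth 20
  add 191.2.173.80/28 -> H3 at depth 28
  add 218.239.0.0/16 -> H2 at depth 16
  lookup 218.239.64.200: bits 11011010111011110100 walk d0:H3→d1:-→d2:-→d3:-→d4:-→d5:-→d6:-→d7:-→d8:-→d9:-→d10:-→d11:-→d12:-→d13:-→d14:-→d15:-→d16:H2→d17:-→d18:-→d19:-→d20:H5 -> H5
  add 191.2.173.80/28 -> H3 at depth 28
  lookup 191.2.173.81: bits 1011111100000010101011010101 walk d0:H3→d1:-→d2:-→d3:-→d4:-→d5:-→d6:-→d7:-→d8:-→d9:-→d10:-→d11:-→d12:-→d13:-→d14:-→d15:-→d16:-→d17:-→d18:-→d19:-→d20:-→d21:-→d22:-→d23:-→d24:H4→d25:-→d26:-→d27:-→d28:H3 -> H3
  lookup 50.160.172.94: bits 00110010101000001010110001011110 walk d0:H3→d1:-→d2:-→d3:-→d4:-→d5:-→d6:-→d7:-→d8:-→d9:-→d10:-→d11:-→d12:-→d13:-→d14:-→d15:-→d16:-→d17:-→d18:H1→d19:-→d20:-→d21:-→d22:-→d23:-→d24:-→d25:-→d26:-→d27:-→d28:-→d29:-→d30:-→d31:-→d32:H5 -> H5
  - 0.0.0.0/0 clear@0
  add 218.224.0.0/12 -> H5 at depth 12
  - 218.239.0.0/16 clear@16
  add 191.2.128.0/18 -> H1 at depth 18
  add 218.0.0.0/7 -> H2 at depth 7
  add 218.239.0.0/16 -> H2 at depth 16
  add 50.128.0.0/10 -> H1 at depth 10
  lookup 218.0.0.13: bits 11011010 walk d0:-→d1:-→d2:-→d3:-→d4:-→d5:-→d6:-→d7:H2→d8:- -> H2
  - 218.0.0.0/7 clear@7
  - 218.239.0.0/16 clear@16
  - 191.2.173.0/24 clear@24
  - 191.2.173.80/28 clear@28
  lookup 50.160.172.94: bits 00110010101000001010110001011110 walk d0:-→d1:-→d2:-→d3:-→d4:-→d5:-→d6:-→d7:-→d8:-→d9:-→d10:H1→d11:-→d12:-→d13:-→d14:-→d15:-→d16:-→d17:-→d18:H1→d19:-→d20:-→d21:-→d22:-→d23:-→d24:-→d25:-→d26:-→d27:-→d28:-→d29:-→d30:-→d31:-→d32:H5 -> H5
  lookup 50.128.0.1: bits 0011001010 walk d0:-→d1:-→d2:-→d3:-→d4:-→d5:-→d6:-→d7:-→d8:-→d9:-→d10:H1 -> H1
  add 218.239.75.0/24 -> H6 at depth 24
  - 50.160.172.94/32 clear@32
  lookup 191.2.128.0: bits 101111110000001010 walk d0:-→d1:-→d2:-→d3:-→d4:-→d5:-→d6:-→d7:-→d8:-→d9:-→d10:-→d11:-→d12:-→d13:-→d14:-→d15:-→d16:-→d17:-→d18:H1 -> H1

== LOOKUPS ==
["H1","H4","H4","H5","H4","H5","H3","H5","H2","H5","H1","H1"]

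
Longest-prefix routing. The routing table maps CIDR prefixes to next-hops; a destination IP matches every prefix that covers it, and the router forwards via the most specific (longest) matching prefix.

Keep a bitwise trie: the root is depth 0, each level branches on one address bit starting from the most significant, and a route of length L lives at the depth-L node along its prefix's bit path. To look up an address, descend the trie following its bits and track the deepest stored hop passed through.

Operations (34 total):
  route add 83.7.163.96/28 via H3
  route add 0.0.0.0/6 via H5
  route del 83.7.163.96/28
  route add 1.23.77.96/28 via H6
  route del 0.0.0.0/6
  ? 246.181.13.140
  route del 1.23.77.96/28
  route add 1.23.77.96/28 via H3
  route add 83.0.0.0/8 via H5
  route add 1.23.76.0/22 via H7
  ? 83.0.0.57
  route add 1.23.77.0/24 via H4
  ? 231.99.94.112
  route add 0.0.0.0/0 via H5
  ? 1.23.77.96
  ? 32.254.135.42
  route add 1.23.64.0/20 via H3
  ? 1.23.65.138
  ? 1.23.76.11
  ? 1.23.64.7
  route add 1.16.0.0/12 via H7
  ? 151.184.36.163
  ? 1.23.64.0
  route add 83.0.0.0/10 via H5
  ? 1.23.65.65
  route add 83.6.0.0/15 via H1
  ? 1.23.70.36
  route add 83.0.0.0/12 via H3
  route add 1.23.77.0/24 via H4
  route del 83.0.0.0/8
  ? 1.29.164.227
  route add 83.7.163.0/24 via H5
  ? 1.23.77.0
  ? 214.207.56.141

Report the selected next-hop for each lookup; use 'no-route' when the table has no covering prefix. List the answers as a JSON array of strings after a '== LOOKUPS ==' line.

Trace:
  add 83.7.163.96/28 -> H3 at depth 28
  add 0.0.0.0/6 -> H5 at depth 6
  - 83.7.163.96/28 clear@28
  add 1.23.77.96/28 -> H6 at depth 28
  - 0.0.0.0/6 clear@6
  lookup 246.181.13.140: bits ε walk d0:- -> no-route
  - 1.23.77.96/28 clear@28
  add 1.23.77.96/28 -> H3 at depth 28
  add 83.0.0.0/8 -> H5 at depth 8
  add 1.23.76.0/22 -> H7 at depth 22
  lookup 83.0.0.57: bits 0101001100000 walk d0:-→d1:-→d2:-→d3:-→d4:-→d5:-→d6:-→d7:-→d8:H5→d9:-→d10:-→d11:-→d12:-→d13:- -> H5
  add 1.23.77.0/24 -> H4 at depth 24
  lookup 231.99.94.112: bits ε walk d0:- -> no-route
  add 0.0.0.0/0 -> H5 at depth 0
  lookup 1.23.77.96: bits 0000000100010111010011010110 walk d0:H5→d1:-→d2:-→d3:-→d4:-→d5:-→d6:-→d7:-→d8:-→d9:-→d10:-→d11:-→d12:-→d13:-→d14:-→d15:-→d16:-→d17:-→d18:-→d19:-→d20:-→d21:-→d22:H7→d23:-→d24:H4→d25:-→d26:-→d27:-→d28:H3 -> H3
  lookup 32.254.135.42: bits 00 walk d0:H5→d1:-→d2:- -> H5
  add 1.23.64.0/20 -> H3 at depth 20
  lookup 1.23.65.138: bits 00000001000101110100 walk d0:H5→d1:-→d2:-→d3:-→d4:-→d5:-→d6:-→d7:-→d8:-→d9:-→d10:-→d11:-→d12:-→d13:-→d14:-→d15:-→d16:-→d17:-→d18:-→d19:-→d20:H3 -> H3
  lookup 1.23.76.11: bits 00000001000101110100110 walk d0:H5→d1:-→d2:-→d3:-→d4:-→d5:-→d6:-→d7:-→d8:-→d9:-→d10:-→d11:-→d12:-→d13:-→d14:-→d15:-→d16:-→d17:-→d18:-→d19:-→d20:H3→d21:-→d22:H7→d23:- -> H7
  lookup 1.23.64.7: bits 00000001000101110100 walk d0:H5→d1:-→d2:-→d3:-→d4:-→d5:-→d6:-→d7:-→d8:-→d9:-→d10:-→d11:-→d12:-→d13:-→d14:-→d15:-→d16:-→d17:-→d18:-→d19:-→d20:H3 -> H3
  add 1.16.0.0/12 -> H7 at depth 12
  lookup 151.184.36.163: bits ε walk d0:H5 -> H5
  lookup 1.23.64.0: bits 00000001000101110100 walk d0:H5→d1:-→d2:-→d3:-→d4:-→d5:-→d6:-→d7:-→d8:-→d9:-→d10:-→d11:-→d12:H7→d13:-→d14:-→d15:-→d16:-→d17:-→d18:-→d19:-→d20:H3 -> H3
  add 83.0.0.0/10 -> H5 at depth 10
  lookup 1.23.65.65: bits 00000001000101110100 walk d0:H5→d1:-→d2:-→d3:-→d4:-→d5:-→d6:-→d7:-→d8:-→d9:-→d10:-→d11:-→d12:H7→d13:-→d14:-→d15:-→d16:-→d17:-→d18:-→d19:-→d20:H3 -> H3
  add 83.6.0.0/15 -> H1 at depth 15
  lookup 1.23.70.36: bits 00000001000101110100 walk d0:H5→d1:-→d2:-→d3:-→d4:-→d5:-→d6:-→d7:-→d8:-→d9:-→d10:-→d11:-→d12:H7→d13:-→d14:-→d15:-→d16:-→d17:-→d18:-→d19:-→d20:H3 -> H3
  add 83.0.0.0/12 -> H3 at depth 12
  add 1.23.77.0/24 -> H4 at depth 24
  - 83.0.0.0/8 clear@8
  lookup 1.29.164.227: bits 000000010001 walk d0:H5→d1:-→d2:-→d3:-→d4:-→d5:-→d6:-→d7:-→d8:-→d9:-→d10:-→d11:-→d12:H7 -> H7
  add 83.7.163.0/24 -> H5 at depth 24
  lookup 1.23.77.0: bits 0000000100010111010011010 walk d0:H5→d1:-→d2:-→d3:-→d4:-→d5:-→d6:-→d7:-→d8:-→d9:-→d10:-→d11:-→d12:H7→d13:-→d14:-→d15:-→d16:-→d17:-→d18:-→d19:-→d20:H3→d21:-→d22:H7→d23:-→d24:H4→d25:- -> H4
  lookup 214.207.56.141: bits ε walk d0:H5 -> H5

== LOOKUPS ==
["no-route","H5","no-route","H3","H5","H3","H7","H3","H5","H3","H3","H3","H7","H4","H5"]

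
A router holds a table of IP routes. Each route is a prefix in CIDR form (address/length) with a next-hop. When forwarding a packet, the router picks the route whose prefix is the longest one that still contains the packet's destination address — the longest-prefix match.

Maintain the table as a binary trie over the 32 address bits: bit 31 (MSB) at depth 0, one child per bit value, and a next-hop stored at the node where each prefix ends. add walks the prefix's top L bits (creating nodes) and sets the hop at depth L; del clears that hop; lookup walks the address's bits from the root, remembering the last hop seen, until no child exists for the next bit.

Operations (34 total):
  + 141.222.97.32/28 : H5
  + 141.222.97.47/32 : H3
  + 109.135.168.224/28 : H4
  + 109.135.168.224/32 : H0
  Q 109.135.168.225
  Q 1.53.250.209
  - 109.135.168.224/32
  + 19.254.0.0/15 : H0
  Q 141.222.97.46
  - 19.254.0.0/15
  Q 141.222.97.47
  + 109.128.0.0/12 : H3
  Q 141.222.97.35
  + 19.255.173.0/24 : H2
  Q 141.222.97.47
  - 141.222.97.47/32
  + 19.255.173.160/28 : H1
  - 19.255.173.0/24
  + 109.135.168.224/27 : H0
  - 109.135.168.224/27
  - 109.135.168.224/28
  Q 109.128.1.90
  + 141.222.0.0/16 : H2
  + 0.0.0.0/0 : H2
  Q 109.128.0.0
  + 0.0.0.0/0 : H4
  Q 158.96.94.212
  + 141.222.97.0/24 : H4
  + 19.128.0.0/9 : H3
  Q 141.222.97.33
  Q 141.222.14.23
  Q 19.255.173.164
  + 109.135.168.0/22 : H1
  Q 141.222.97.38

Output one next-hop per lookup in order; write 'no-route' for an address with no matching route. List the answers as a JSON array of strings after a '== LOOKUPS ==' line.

Apply in order:
  + 141.222.97.32/28 (H5) depth=28
  + 141.222.97.47/32 (H3) depth=32
  + 109.135.168.224/28 (H4) depth=28
  + 109.135.168.224/32 (H0) depth=32
  lookup 109.135.168.225: bits 0110110110000111101010001110000 walk d0:-→d1:-→d2:-→d3:-→d4:-→d5:-→d6:-→d7:-→d8:-→d9:-→d10:-→d11:-→d12:-→d13:-→d14:-→d15:-→d16:-→d17:-→d18:-→d19:-→d20:-→d21:-→d22:-→d23:-→d24:-→d25:-→d26:-→d27:-→d28:H4→d29:-→d30:-→d31:- -> H4
  lookup 1.53.250.209: bits 0 walk d0:-→d1:- -> no-route
  del 109.135.168.224/32 (clear depth 32)
  + 19.254.0.0/15 (H0) depth=15
  lookup 141.222.97.46: bits 1000110111011110011000010010111 walk d0:-→d1:-→d2:-→d3:-→d4:-→d5:-→d6:-→d7:-→d8:-→d9:-→d10:-→d11:-→d12:-→d13:-→d14:-→d15:-→d16:-→d17:-→d18:-→d19:-→d20:-→d21:-→d22:-→d23:-→d24:-→d25:-→d26:-→d27:-→d28:H5→d29:-→d30:-→d31:- -> H5
  del 19.254.0.0/15 (clear depth 15)
  lookup 141.222.97.47: bits 10001101110111100110000100101111 walk d0:-→d1:-→d2:-→d3:-→d4:-→d5:-→d6:-→d7:-→d8:-→d9:-→d10:-→d11:-→d12:-→d13:-→d14:-→d15:-→d16:-→d17:-→d18:-→d19:-→d20:-→d21:-→d22:-→d23:-→d24:-→d25:-→d26:-→d27:-→d28:H5→d29:-→d30:-→d31:-→d32:H3 -> H3
  + 109.128.0.0/12 (H3) depth=12
  lookup 141.222.97.35: bits 1000110111011110011000010010 walk d0:-→d1:-→d2:-→d3:-→d4:-→d5:-→d6:-→d7:-→d8:-→d9:-→d10:-→d11:-→d12:-→d13:-→d14:-→d15:-→d16:-→d17:-→d18:-→d19:-→d20:-→d21:-→d22:-→d23:-→d24:-→d25:-→d26:-→d27:-→d28:H5 -> H5
  + 19.255.173.0/24 (H2) depth=24
  lookup 141.222.97.47: bits 10001101110111100110000100101111 walk d0:-→d1:-→d2:-→d3:-→d4:-→d5:-→d6:-→d7:-→d8:-→d9:-→d10:-→d11:-→d12:-→d13:-→d14:-→d15:-→d16:-→d17:-→d18:-→d19:-→d20:-→d21:-→d22:-→d23:-→d24:-→d25:-→d26:-→d27:-→d28:H5→d29:-→d30:-→d31:-→d32:H3 -> H3
  del 141.222.97.47/32 (clear depth 32)
  + 19.255.173.160/28 (H1) depth=28
  del 19.255.173.0/24 (clear depth 24)
  + 109.135.168.224/27 (H0) depth=27
  del 109.135.168.224/27 (clear depth 27)
  del 109.135.168.224/28 (clear depth 28)
  lookup 109.128.1.90: bits 0110110110000 walk d0:-→d1:-→d2:-→d3:-→d4:-→d5:-→d6:-→d7:-→d8:-→d9:-→d10:-→d11:-→d12:H3→d13:- -> H3
  + 141.222.0.0/16 (H2) depth=16
  + 0.0.0.0/0 (H2) depth=0
  lookup 109.128.0.0: bits 0110110110000 walk d0:H2→d1:-→d2:-→d3:-→d4:-→d5:-→d6:-→d7:-→d8:-→d9:-→d10:-→d11:-→d12:H3→d13:- -> H3
  + 0.0.0.0/0 (H4) depth=0
  lookup 158.96.94.212: bits 100 walk d0:H4→d1:-→d2:-→d3:- -> H4
  + 141.222.97.0/24 (H4) depth=24
  + 19.128.0.0/9 (H3) depth=9
  lookup 141.222.97.33: bits 1000110111011110011000010010 walk d0:H4→d1:-→d2:-→d3:-→d4:-→d5:-→d6:-→d7:-→d8:-→d9:-→d10:-→d11:-→d12:-→d13:-→d14:-→d15:-→d16:H2→d17:-→d18:-→d19:-→d20:-→d21:-→d22:-→d23:-→d24:H4→d25:-→d26:-→d27:-→d28:H5 -> H5
  lookup 141.222.14.23: bits 10001101110111100 walk d0:H4→d1:-→d2:-→d3:-→d4:-→d5:-→d6:-→d7:-→d8:-→d9:-→d10:-→d11:-→d12:-→d13:-→d14:-→d15:-→d16:H2→d17:- -> H2
  lookup 19.255.173.164: bits 0001001111111111101011011010 walk d0:H4→d1:-→d2:-→d3:-→d4:-→d5:-→d6:-→d7:-→d8:-→d9:H3→d10:-→d11:-→d12:-→d13:-→d14:-→d15:-→d16:-→d17:-→d18:-→d19:-→d20:-→d21:-→d22:-→d23:-→d24:-→d25:-→d26:-→d27:-→d28:H1 -> H1
  + 109.135.168.0/22 (H1) depth=22
  lookup 141.222.97.38: bits 1000110111011110011000010010 walk d0:H4→d1:-→d2:-→d3:-→d4:-→d5:-→d6:-→d7:-→d8:-→d9:-→d10:-→d11:-→d12:-→d13:-→d14:-→d15:-→d16:H2→d17:-→d18:-→d19:-→d20:-→d21:-→d22:-→d23:-→d24:H4→d25:-→d26:-→d27:-→d28:H5 -> H5

== LOOKUPS ==
["H4","no-route","H5","H3","H5","H3","H3","H3","H4","H5","H2","H1","H5"]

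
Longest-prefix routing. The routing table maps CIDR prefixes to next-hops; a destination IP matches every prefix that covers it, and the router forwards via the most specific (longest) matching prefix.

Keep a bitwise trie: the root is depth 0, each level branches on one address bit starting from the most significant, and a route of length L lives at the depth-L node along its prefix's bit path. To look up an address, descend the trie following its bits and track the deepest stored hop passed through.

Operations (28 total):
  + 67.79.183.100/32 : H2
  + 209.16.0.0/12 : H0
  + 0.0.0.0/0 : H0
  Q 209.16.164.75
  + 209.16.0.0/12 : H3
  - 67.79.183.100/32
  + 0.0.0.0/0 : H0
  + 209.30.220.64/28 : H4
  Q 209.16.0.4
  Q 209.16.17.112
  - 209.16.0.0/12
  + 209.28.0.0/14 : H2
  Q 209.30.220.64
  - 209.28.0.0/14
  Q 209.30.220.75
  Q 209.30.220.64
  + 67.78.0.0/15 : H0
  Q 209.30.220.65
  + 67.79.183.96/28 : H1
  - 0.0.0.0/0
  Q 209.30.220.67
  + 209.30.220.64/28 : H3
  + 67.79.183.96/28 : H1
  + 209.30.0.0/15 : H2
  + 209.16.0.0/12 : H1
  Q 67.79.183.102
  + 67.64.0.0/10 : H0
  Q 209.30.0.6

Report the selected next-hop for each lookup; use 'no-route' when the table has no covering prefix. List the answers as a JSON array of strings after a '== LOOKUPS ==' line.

Trace:
  + 67.79.183.100/32 (H2) depth=32
  + 209.16.0.0/12 (H0) depth=12
  + 0.0.0.0/0 (H0) depth=0
  Q 209.16.164.75: descend 110100010001 ; hops seen [H0,H0] ; pick H0
  + 209.16.0.0/12 (H3) depth=12
  - 67.79.183.100/32 clear@32
  + 0.0.0.0/0 (H0) depth=0
  + 209.30.220.64/28 (H4) depth=28
  Q 209.16.0.4: descend 110100010001 ; hops seen [H0,H3] ; pick H3
  Q 209.16.17.112: descend 110100010001 ; hops seen [H0,H3] ; pick H3
  - 209.16.0.0/12 clear@12
  + 209.28.0.0/14 (H2) depth=14
  Q 209.30.220.64: descend 1101000100011110110111000100 ; hops seen [H0,H2,H4] ; pick H4
  - 209.28.0.0/14 clear@14
  Q 209.30.220.75: descend 1101000100011110110111000100 ; hops seen [H0,H4] ; pick H4
  Q 209.30.220.64: descend 1101000100011110110111000100 ; hops seen [H0,H4] ; pick H4
  + 67.78.0.0/15 (H0) depth=15
  Q 209.30.220.65: descend 1101000100011110110111000100 ; hops seen [H0,H4] ; pick H4
  + 67.79.183.96/28 (H1) depth=28
  - 0.0.0.0/0 clear@0
  Q 209.30.220.67: descend 1101000100011110110111000100 ; hops seen [H4] ; pick H4
  + 209.30.220.64/28 (H3) depth=28
  + 67.79.183.96/28 (H1) depth=28
  + 209.30.0.0/15 (H2) depth=15
  + 209.16.0.0/12 (H1) depth=12
  Q 67.79.183.102: descend 010000110100111110110111011001 ; hops seen [H0,H1] ; pick H1
  + 67.64.0.0/10 (H0) depth=10
  Q 209.30.0.6: descend 1101000100011110 ; hops seen [H1,H2] ; pick H2

== LOOKUPS ==
["H0","H3","H3","H4","H4","H4","H4","H4","H1","H2"]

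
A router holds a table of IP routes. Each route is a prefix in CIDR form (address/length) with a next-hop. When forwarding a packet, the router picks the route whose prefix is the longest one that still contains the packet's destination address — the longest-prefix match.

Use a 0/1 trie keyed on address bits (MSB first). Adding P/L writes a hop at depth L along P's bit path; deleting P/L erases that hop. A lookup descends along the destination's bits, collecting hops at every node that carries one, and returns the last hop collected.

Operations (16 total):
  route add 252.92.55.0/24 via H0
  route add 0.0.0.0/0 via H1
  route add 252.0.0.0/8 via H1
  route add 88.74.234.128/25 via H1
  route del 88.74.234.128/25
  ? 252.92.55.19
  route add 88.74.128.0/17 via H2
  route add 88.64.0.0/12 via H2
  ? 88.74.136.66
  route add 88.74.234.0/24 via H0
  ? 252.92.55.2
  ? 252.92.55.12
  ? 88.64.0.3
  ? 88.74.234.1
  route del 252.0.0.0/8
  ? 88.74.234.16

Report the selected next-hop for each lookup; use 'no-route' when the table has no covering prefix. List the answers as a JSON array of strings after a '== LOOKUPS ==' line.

Apply in order:
  + 252.92.55.0/24 (H0) depth=24
  + 0.0.0.0/0 (H1) depth=0
  + 252.0.0.0/8 (H1) depth=8
  + 88.74.234.128/25 (H1) depth=25
  - 88.74.234.128/25 clear@25
  lookup 252.92.55.19: bits 111111000101110000110111 walk d0:H1→d1:-→d2:-→d3:-→d4:-→d5:-→d6:-→d7:-→d8:H1→d9:-→d10:-→d11:-→d12:-→d13:-→d14:-→d15:-→d16:-→d17:-→d18:-→d19:-→d20:-→d21:-→d22:-→d23:-→d24:H0 -> H0
  + 88.74.128.0/17 (H2) depth=17
  + 88.64.0.0/12 (H2) depth=12
  lookup 88.74.136.66: bits 01011000010010101 walk d0:H1→d1:-→d2:-→d3:-→d4:-→d5:-→d6:-→d7:-→d8:-→d9:-→d10:-→d11:-→d12:H2→d13:-→d14:-→d15:-→d16:-→d17:H2 -> H2
  + 88.74.234.0/24 (H0) depth=24
  lookup 252.92.55.2: bits 111111000101110000110111 walk d0:H1→d1:-→d2:-→d3:-→d4:-→d5:-→d6:-→d7:-→d8:H1→d9:-→d10:-→d11:-→d12:-→d13:-→d14:-→d15:-→d16:-→d17:-→d18:-→d19:-→d20:-→d21:-→d22:-→d23:-→d24:H0 -> H0
  lookup 252.92.55.12: bits 111111000101110000110111 walk d0:H1→d1:-→d2:-→d3:-→d4:-→d5:-→d6:-→d7:-→d8:H1→d9:-→d10:-→d11:-→d12:-→d13:-→d14:-→d15:-→d16:-→d17:-→d18:-→d19:-→d20:-→d21:-→d22:-→d23:-→d24:H0 -> H0
  lookup 88.64.0.3: bits 010110000100 walk d0:H1→d1:-→d2:-→d3:-→d4:-→d5:-→d6:-→d7:-→d8:-→d9:-→d10:-→d11:-→d12:H2 -> H2
  lookup 88.74.234.1: bits 010110000100101011101010 walk d0:H1→d1:-→d2:-→d3:-→d4:-→d5:-→d6:-→d7:-→d8:-→d9:-→d10:-→d11:-→d12:H2→d13:-→d14:-→d15:-→d16:-→d17:H2→d18:-→d19:-→d20:-→d21:-→d22:-→d23:-→d24:H0 -> H0
  - 252.0.0.0/8 clear@8
  lookup 88.74.234.16: bits 010110000100101011101010 walk d0:H1→d1:-→d2:-→d3:-→d4:-→d5:-→d6:-→d7:-→d8:-→d9:-→d10:-→d11:-→d12:H2→d13:-→d14:-→d15:-→d16:-→d17:H2→d18:-→d19:-→d20:-→d21:-→d22:-→d23:-→d24:H0 -> H0

== LOOKUPS ==
["H0","H2","H0","H0","H2","H0","H0"]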